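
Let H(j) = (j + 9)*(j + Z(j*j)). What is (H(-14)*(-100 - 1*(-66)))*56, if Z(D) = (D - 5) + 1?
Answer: 1694560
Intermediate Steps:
Z(D) = -4 + D (Z(D) = (-5 + D) + 1 = -4 + D)
H(j) = (9 + j)*(-4 + j + j²) (H(j) = (j + 9)*(j + (-4 + j*j)) = (9 + j)*(j + (-4 + j²)) = (9 + j)*(-4 + j + j²))
(H(-14)*(-100 - 1*(-66)))*56 = ((-36 + (-14)³ + 5*(-14) + 10*(-14)²)*(-100 - 1*(-66)))*56 = ((-36 - 2744 - 70 + 10*196)*(-100 + 66))*56 = ((-36 - 2744 - 70 + 1960)*(-34))*56 = -890*(-34)*56 = 30260*56 = 1694560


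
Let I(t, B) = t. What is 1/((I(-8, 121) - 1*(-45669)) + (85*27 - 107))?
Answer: 1/47849 ≈ 2.0899e-5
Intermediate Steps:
1/((I(-8, 121) - 1*(-45669)) + (85*27 - 107)) = 1/((-8 - 1*(-45669)) + (85*27 - 107)) = 1/((-8 + 45669) + (2295 - 107)) = 1/(45661 + 2188) = 1/47849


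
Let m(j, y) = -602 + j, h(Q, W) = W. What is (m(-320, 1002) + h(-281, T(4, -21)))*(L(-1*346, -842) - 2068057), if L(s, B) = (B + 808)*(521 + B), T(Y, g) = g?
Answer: 1939885849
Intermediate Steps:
L(s, B) = (521 + B)*(808 + B) (L(s, B) = (808 + B)*(521 + B) = (521 + B)*(808 + B))
(m(-320, 1002) + h(-281, T(4, -21)))*(L(-1*346, -842) - 2068057) = ((-602 - 320) - 21)*((420968 + (-842)² + 1329*(-842)) - 2068057) = (-922 - 21)*((420968 + 708964 - 1119018) - 2068057) = -943*(10914 - 2068057) = -943*(-2057143) = 1939885849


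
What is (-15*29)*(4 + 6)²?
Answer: -43500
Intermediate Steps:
(-15*29)*(4 + 6)² = -435*10² = -435*100 = -43500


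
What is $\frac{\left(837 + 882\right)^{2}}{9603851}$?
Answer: $\frac{2954961}{9603851} \approx 0.30768$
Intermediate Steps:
$\frac{\left(837 + 882\right)^{2}}{9603851} = 1719^{2} \cdot \frac{1}{9603851} = 2954961 \cdot \frac{1}{9603851} = \frac{2954961}{9603851}$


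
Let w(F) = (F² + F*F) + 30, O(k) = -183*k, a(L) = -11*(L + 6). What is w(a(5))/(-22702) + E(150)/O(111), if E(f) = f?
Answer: -99803326/76857621 ≈ -1.2985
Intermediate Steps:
a(L) = -66 - 11*L (a(L) = -11*(6 + L) = -66 - 11*L)
w(F) = 30 + 2*F² (w(F) = (F² + F²) + 30 = 2*F² + 30 = 30 + 2*F²)
w(a(5))/(-22702) + E(150)/O(111) = (30 + 2*(-66 - 11*5)²)/(-22702) + 150/((-183*111)) = (30 + 2*(-66 - 55)²)*(-1/22702) + 150/(-20313) = (30 + 2*(-121)²)*(-1/22702) + 150*(-1/20313) = (30 + 2*14641)*(-1/22702) - 50/6771 = (30 + 29282)*(-1/22702) - 50/6771 = 29312*(-1/22702) - 50/6771 = -14656/11351 - 50/6771 = -99803326/76857621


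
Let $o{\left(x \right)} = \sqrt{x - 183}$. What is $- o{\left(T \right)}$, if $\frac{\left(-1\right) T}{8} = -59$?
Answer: $-17$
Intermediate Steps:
$T = 472$ ($T = \left(-8\right) \left(-59\right) = 472$)
$o{\left(x \right)} = \sqrt{-183 + x}$
$- o{\left(T \right)} = - \sqrt{-183 + 472} = - \sqrt{289} = \left(-1\right) 17 = -17$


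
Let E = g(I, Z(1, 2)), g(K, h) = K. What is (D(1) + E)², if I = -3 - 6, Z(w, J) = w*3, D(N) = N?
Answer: 64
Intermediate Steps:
Z(w, J) = 3*w
I = -9
E = -9
(D(1) + E)² = (1 - 9)² = (-8)² = 64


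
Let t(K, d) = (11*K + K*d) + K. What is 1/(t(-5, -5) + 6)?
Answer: -1/29 ≈ -0.034483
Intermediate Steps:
t(K, d) = 12*K + K*d
1/(t(-5, -5) + 6) = 1/(-5*(12 - 5) + 6) = 1/(-5*7 + 6) = 1/(-35 + 6) = 1/(-29) = 1*(-1/29) = -1/29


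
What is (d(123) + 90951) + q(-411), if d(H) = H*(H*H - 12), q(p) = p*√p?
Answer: 1950342 - 411*I*√411 ≈ 1.9503e+6 - 8332.3*I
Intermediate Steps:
q(p) = p^(3/2)
d(H) = H*(-12 + H²) (d(H) = H*(H² - 12) = H*(-12 + H²))
(d(123) + 90951) + q(-411) = (123*(-12 + 123²) + 90951) + (-411)^(3/2) = (123*(-12 + 15129) + 90951) - 411*I*√411 = (123*15117 + 90951) - 411*I*√411 = (1859391 + 90951) - 411*I*√411 = 1950342 - 411*I*√411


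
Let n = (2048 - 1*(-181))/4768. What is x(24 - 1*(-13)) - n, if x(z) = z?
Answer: 174187/4768 ≈ 36.533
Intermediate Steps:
n = 2229/4768 (n = (2048 + 181)*(1/4768) = 2229*(1/4768) = 2229/4768 ≈ 0.46749)
x(24 - 1*(-13)) - n = (24 - 1*(-13)) - 1*2229/4768 = (24 + 13) - 2229/4768 = 37 - 2229/4768 = 174187/4768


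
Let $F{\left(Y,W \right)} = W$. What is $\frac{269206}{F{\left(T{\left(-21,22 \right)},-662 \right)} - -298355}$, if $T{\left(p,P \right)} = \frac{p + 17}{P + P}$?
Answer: $\frac{269206}{297693} \approx 0.90431$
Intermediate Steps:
$T{\left(p,P \right)} = \frac{17 + p}{2 P}$
$\frac{269206}{F{\left(T{\left(-21,22 \right)},-662 \right)} - -298355} = \frac{269206}{-662 - -298355} = \frac{269206}{-662 + 298355} = \frac{269206}{297693}$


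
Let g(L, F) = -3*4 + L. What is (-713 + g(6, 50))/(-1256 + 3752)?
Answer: -719/2496 ≈ -0.28806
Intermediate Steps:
g(L, F) = -12 + L
(-713 + g(6, 50))/(-1256 + 3752) = (-713 + (-12 + 6))/(-1256 + 3752) = (-713 - 6)/2496 = -719*1/2496 = -719/2496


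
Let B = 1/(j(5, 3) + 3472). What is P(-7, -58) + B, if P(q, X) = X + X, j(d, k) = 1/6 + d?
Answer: -2420102/20863 ≈ -116.00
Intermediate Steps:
j(d, k) = ⅙ + d
P(q, X) = 2*X
B = 6/20863 (B = 1/((⅙ + 5) + 3472) = 1/(31/6 + 3472) = 1/(20863/6) = 6/20863 ≈ 0.00028759)
P(-7, -58) + B = 2*(-58) + 6/20863 = -116 + 6/20863 = -2420102/20863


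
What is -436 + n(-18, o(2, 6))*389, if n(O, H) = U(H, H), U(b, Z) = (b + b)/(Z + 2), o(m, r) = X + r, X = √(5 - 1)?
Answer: 932/5 ≈ 186.40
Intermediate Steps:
X = 2 (X = √4 = 2)
o(m, r) = 2 + r
U(b, Z) = 2*b/(2 + Z) (U(b, Z) = (2*b)/(2 + Z) = 2*b/(2 + Z))
n(O, H) = 2*H/(2 + H)
-436 + n(-18, o(2, 6))*389 = -436 + (2*(2 + 6)/(2 + (2 + 6)))*389 = -436 + (2*8/(2 + 8))*389 = -436 + (2*8/10)*389 = -436 + (2*8*(⅒))*389 = -436 + (8/5)*389 = -436 + 3112/5 = 932/5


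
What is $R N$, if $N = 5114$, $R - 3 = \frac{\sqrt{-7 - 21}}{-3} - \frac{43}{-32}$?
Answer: $\frac{355423}{16} - \frac{10228 i \sqrt{7}}{3} \approx 22214.0 - 9020.3 i$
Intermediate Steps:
$R = \frac{139}{32} - \frac{2 i \sqrt{7}}{3}$ ($R = 3 + \left(\frac{\sqrt{-7 - 21}}{-3} - \frac{43}{-32}\right) = 3 + \left(\sqrt{-28} \left(- \frac{1}{3}\right) - - \frac{43}{32}\right) = 3 + \left(2 i \sqrt{7} \left(- \frac{1}{3}\right) + \frac{43}{32}\right) = 3 + \left(- \frac{2 i \sqrt{7}}{3} + \frac{43}{32}\right) = 3 + \left(\frac{43}{32} - \frac{2 i \sqrt{7}}{3}\right) = \frac{139}{32} - \frac{2 i \sqrt{7}}{3} \approx 4.3438 - 1.7638 i$)
$R N = \left(\frac{139}{32} - \frac{2 i \sqrt{7}}{3}\right) 5114 = \frac{355423}{16} - \frac{10228 i \sqrt{7}}{3}$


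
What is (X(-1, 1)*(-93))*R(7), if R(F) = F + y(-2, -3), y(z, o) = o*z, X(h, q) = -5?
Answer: 6045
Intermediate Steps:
R(F) = 6 + F (R(F) = F - 3*(-2) = F + 6 = 6 + F)
(X(-1, 1)*(-93))*R(7) = (-5*(-93))*(6 + 7) = 465*13 = 6045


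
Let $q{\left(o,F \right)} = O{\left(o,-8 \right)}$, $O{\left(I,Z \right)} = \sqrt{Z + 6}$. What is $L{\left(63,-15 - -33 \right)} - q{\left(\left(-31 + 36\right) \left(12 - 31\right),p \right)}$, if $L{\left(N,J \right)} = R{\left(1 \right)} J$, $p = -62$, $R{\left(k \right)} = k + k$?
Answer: $36 - i \sqrt{2} \approx 36.0 - 1.4142 i$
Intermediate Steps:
$R{\left(k \right)} = 2 k$
$O{\left(I,Z \right)} = \sqrt{6 + Z}$
$q{\left(o,F \right)} = i \sqrt{2}$ ($q{\left(o,F \right)} = \sqrt{6 - 8} = \sqrt{-2} = i \sqrt{2}$)
$L{\left(N,J \right)} = 2 J$ ($L{\left(N,J \right)} = 2 \cdot 1 J = 2 J$)
$L{\left(63,-15 - -33 \right)} - q{\left(\left(-31 + 36\right) \left(12 - 31\right),p \right)} = 2 \left(-15 - -33\right) - i \sqrt{2} = 2 \left(-15 + 33\right) - i \sqrt{2} = 2 \cdot 18 - i \sqrt{2} = 36 - i \sqrt{2}$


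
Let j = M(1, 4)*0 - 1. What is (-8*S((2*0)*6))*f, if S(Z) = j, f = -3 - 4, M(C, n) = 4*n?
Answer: -56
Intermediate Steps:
f = -7
j = -1 (j = (4*4)*0 - 1 = 16*0 - 1 = 0 - 1 = -1)
S(Z) = -1
(-8*S((2*0)*6))*f = -8*(-1)*(-7) = 8*(-7) = -56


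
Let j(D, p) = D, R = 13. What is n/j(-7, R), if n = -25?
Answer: 25/7 ≈ 3.5714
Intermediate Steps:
n/j(-7, R) = -25/(-7) = -25*(-1/7) = 25/7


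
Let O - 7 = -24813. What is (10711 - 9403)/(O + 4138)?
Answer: -327/5167 ≈ -0.063286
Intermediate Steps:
O = -24806 (O = 7 - 24813 = -24806)
(10711 - 9403)/(O + 4138) = (10711 - 9403)/(-24806 + 4138) = 1308/(-20668) = 1308*(-1/20668) = -327/5167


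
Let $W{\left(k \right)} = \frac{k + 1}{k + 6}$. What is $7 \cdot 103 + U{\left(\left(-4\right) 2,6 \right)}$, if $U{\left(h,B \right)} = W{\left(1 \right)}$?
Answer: $\frac{5049}{7} \approx 721.29$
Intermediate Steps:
$W{\left(k \right)} = \frac{1 + k}{6 + k}$
$U{\left(h,B \right)} = \frac{2}{7}$ ($U{\left(h,B \right)} = \frac{1 + 1}{6 + 1} = \frac{1}{7} \cdot 2 = \frac{2}{7}$)
$7 \cdot 103 + U{\left(\left(-4\right) 2,6 \right)} = 7 \cdot 103 + \frac{2}{7} = 721 + \frac{2}{7} = \frac{5049}{7}$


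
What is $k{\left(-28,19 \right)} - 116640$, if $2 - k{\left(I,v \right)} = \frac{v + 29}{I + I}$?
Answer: $- \frac{816460}{7} \approx -1.1664 \cdot 10^{5}$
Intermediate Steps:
$k{\left(I,v \right)} = 2 - \frac{29 + v}{2 I}$ ($k{\left(I,v \right)} = 2 - \frac{v + 29}{I + I} = 2 - \frac{29 + v}{2 I}$)
$k{\left(-28,19 \right)} - 116640 = \frac{-29 - 19 + 4 \left(-28\right)}{2 \left(-28\right)} - 116640 = \frac{1}{2} \left(- \frac{1}{28}\right) \left(-29 - 19 - 112\right) - 116640 = \frac{1}{2} \left(- \frac{1}{28}\right) \left(-160\right) - 116640 = \frac{20}{7} - 116640 = - \frac{816460}{7}$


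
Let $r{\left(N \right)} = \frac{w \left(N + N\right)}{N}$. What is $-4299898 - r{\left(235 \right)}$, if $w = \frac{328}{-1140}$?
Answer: $- \frac{1225470766}{285} \approx -4.2999 \cdot 10^{6}$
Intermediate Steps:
$w = - \frac{82}{285}$ ($w = 328 \left(- \frac{1}{1140}\right) = - \frac{82}{285} \approx -0.28772$)
$r{\left(N \right)} = - \frac{164}{285}$ ($r{\left(N \right)} = \frac{\left(- \frac{82}{285}\right) \left(N + N\right)}{N} = \frac{\left(- \frac{82}{285}\right) 2 N}{N} = \frac{\left(- \frac{164}{285}\right) N}{N} = - \frac{164}{285}$)
$-4299898 - r{\left(235 \right)} = -4299898 - - \frac{164}{285} = -4299898 + \frac{164}{285} = - \frac{1225470766}{285}$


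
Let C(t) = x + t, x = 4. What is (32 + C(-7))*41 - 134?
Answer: 1055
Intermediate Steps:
C(t) = 4 + t
(32 + C(-7))*41 - 134 = (32 + (4 - 7))*41 - 134 = (32 - 3)*41 - 134 = 29*41 - 134 = 1189 - 134 = 1055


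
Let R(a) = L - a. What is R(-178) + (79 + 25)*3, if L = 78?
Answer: 568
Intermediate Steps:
R(a) = 78 - a
R(-178) + (79 + 25)*3 = (78 - 1*(-178)) + (79 + 25)*3 = (78 + 178) + 104*3 = 256 + 312 = 568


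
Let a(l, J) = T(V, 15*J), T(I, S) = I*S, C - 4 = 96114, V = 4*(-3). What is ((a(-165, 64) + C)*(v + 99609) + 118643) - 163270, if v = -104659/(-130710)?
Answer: 550729938578066/65355 ≈ 8.4267e+9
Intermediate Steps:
V = -12
C = 96118 (C = 4 + 96114 = 96118)
a(l, J) = -180*J
v = 104659/130710 (v = -104659*(-1/130710) = 104659/130710 ≈ 0.80070)
((a(-165, 64) + C)*(v + 99609) + 118643) - 163270 = ((-180*64 + 96118)*(104659/130710 + 99609) + 118643) - 163270 = ((-11520 + 96118)*(13019997049/130710) + 118643) - 163270 = (84598*(13019997049/130710) + 118643) - 163270 = (550732855175651/65355 + 118643) - 163270 = 550740609088916/65355 - 163270 = 550729938578066/65355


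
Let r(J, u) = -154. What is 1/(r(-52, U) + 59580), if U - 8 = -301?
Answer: 1/59426 ≈ 1.6828e-5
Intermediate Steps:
U = -293 (U = 8 - 301 = -293)
1/(r(-52, U) + 59580) = 1/(-154 + 59580) = 1/59426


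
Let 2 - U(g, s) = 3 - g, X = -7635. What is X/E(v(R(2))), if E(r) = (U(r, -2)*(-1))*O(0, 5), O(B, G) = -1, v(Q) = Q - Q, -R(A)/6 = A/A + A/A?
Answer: 7635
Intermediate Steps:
R(A) = -12 (R(A) = -6*(A/A + A/A) = -6*(1 + 1) = -6*2 = -12)
v(Q) = 0
U(g, s) = -1 + g (U(g, s) = 2 - (3 - g) = 2 + (-3 + g) = -1 + g)
E(r) = -1 + r (E(r) = ((-1 + r)*(-1))*(-1) = (1 - r)*(-1) = -1 + r)
X/E(v(R(2))) = -7635/(-1 + 0) = -7635/(-1) = -7635*(-1) = 7635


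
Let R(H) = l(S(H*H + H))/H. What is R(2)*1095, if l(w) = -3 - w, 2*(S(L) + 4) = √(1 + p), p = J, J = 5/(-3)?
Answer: 1095/2 - 365*I*√6/4 ≈ 547.5 - 223.52*I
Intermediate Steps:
J = -5/3 (J = 5*(-⅓) = -5/3 ≈ -1.6667)
p = -5/3 ≈ -1.6667
S(L) = -4 + I*√6/6 (S(L) = -4 + √(1 - 5/3)/2 = -4 + √(-⅔)/2 = -4 + (I*√6/3)/2 = -4 + I*√6/6)
R(H) = (1 - I*√6/6)/H (R(H) = (-3 - (-4 + I*√6/6))/H = (-3 + (4 - I*√6/6))/H = (1 - I*√6/6)/H)
R(2)*1095 = ((⅙)*(6 - I*√6)/2)*1095 = ((⅙)*(½)*(6 - I*√6))*1095 = (½ - I*√6/12)*1095 = 1095/2 - 365*I*√6/4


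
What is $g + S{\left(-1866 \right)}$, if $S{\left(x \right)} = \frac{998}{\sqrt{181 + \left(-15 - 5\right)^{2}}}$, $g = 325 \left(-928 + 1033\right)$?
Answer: $34125 + \frac{998 \sqrt{581}}{581} \approx 34166.0$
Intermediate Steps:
$g = 34125$ ($g = 325 \cdot 105 = 34125$)
$S{\left(x \right)} = \frac{998 \sqrt{581}}{581}$ ($S{\left(x \right)} = \frac{998}{\sqrt{181 + \left(-20\right)^{2}}} = \frac{998}{\sqrt{181 + 400}} = \frac{998}{\sqrt{581}} = 998 \frac{\sqrt{581}}{581} = \frac{998 \sqrt{581}}{581}$)
$g + S{\left(-1866 \right)} = 34125 + \frac{998 \sqrt{581}}{581}$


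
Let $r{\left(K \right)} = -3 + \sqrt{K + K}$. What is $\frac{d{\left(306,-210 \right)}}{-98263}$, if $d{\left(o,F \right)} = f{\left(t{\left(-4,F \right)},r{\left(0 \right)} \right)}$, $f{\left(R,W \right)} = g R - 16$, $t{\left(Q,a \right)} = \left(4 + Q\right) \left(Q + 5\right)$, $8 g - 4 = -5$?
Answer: $\frac{16}{98263} \approx 0.00016283$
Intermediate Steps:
$g = - \frac{1}{8}$ ($g = \frac{1}{2} + \frac{1}{8} \left(-5\right) = \frac{1}{2} - \frac{5}{8} = - \frac{1}{8} \approx -0.125$)
$t{\left(Q,a \right)} = \left(4 + Q\right) \left(5 + Q\right)$
$r{\left(K \right)} = -3 + \sqrt{2} \sqrt{K}$ ($r{\left(K \right)} = -3 + \sqrt{2 K} = -3 + \sqrt{2} \sqrt{K}$)
$f{\left(R,W \right)} = -16 - \frac{R}{8}$ ($f{\left(R,W \right)} = - \frac{R}{8} - 16 = -16 - \frac{R}{8}$)
$d{\left(o,F \right)} = -16$ ($d{\left(o,F \right)} = -16 - \frac{20 + \left(-4\right)^{2} + 9 \left(-4\right)}{8} = -16 - \frac{20 + 16 - 36}{8} = -16 - 0 = -16 + 0 = -16$)
$\frac{d{\left(306,-210 \right)}}{-98263} = - \frac{16}{-98263} = \left(-16\right) \left(- \frac{1}{98263}\right) = \frac{16}{98263}$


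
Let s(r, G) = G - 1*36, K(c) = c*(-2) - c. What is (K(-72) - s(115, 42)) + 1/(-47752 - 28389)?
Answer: 15989609/76141 ≈ 210.00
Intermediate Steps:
K(c) = -3*c (K(c) = -2*c - c = -3*c)
s(r, G) = -36 + G (s(r, G) = G - 36 = -36 + G)
(K(-72) - s(115, 42)) + 1/(-47752 - 28389) = (-3*(-72) - (-36 + 42)) + 1/(-47752 - 28389) = (216 - 1*6) + 1/(-76141) = (216 - 6) - 1/76141 = 210 - 1/76141 = 15989609/76141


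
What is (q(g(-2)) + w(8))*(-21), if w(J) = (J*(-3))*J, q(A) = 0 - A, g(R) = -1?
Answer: 4011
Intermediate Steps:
q(A) = -A
w(J) = -3*J² (w(J) = (-3*J)*J = -3*J²)
(q(g(-2)) + w(8))*(-21) = (-1*(-1) - 3*8²)*(-21) = (1 - 3*64)*(-21) = (1 - 192)*(-21) = -191*(-21) = 4011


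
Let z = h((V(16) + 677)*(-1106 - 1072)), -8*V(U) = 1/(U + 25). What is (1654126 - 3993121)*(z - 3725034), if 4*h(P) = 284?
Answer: 8712669832185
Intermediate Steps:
V(U) = -1/(8*(25 + U)) (V(U) = -1/(8*(U + 25)) = -1/(8*(25 + U)))
h(P) = 71 (h(P) = (¼)*284 = 71)
z = 71
(1654126 - 3993121)*(z - 3725034) = (1654126 - 3993121)*(71 - 3725034) = -2338995*(-3724963) = 8712669832185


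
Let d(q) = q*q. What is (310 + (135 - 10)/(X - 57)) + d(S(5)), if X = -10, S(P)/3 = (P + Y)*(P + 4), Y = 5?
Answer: 4904945/67 ≈ 73208.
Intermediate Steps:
S(P) = 3*(4 + P)*(5 + P) (S(P) = 3*((P + 5)*(P + 4)) = 3*((5 + P)*(4 + P)) = 3*((4 + P)*(5 + P)) = 3*(4 + P)*(5 + P))
d(q) = q²
(310 + (135 - 10)/(X - 57)) + d(S(5)) = (310 + (135 - 10)/(-10 - 57)) + (60 + 3*5² + 27*5)² = (310 + 125/(-67)) + (60 + 3*25 + 135)² = (310 + 125*(-1/67)) + (60 + 75 + 135)² = (310 - 125/67) + 270² = 20645/67 + 72900 = 4904945/67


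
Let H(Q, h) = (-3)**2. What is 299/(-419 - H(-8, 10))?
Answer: -299/428 ≈ -0.69860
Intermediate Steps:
H(Q, h) = 9
299/(-419 - H(-8, 10)) = 299/(-419 - 1*9) = 299/(-419 - 9) = 299/(-428) = 299*(-1/428) = -299/428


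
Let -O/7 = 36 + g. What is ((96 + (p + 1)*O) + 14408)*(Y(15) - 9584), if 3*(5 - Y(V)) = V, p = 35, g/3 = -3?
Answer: -73796800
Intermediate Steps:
g = -9 (g = 3*(-3) = -9)
Y(V) = 5 - V/3
O = -189 (O = -7*(36 - 9) = -7*27 = -189)
((96 + (p + 1)*O) + 14408)*(Y(15) - 9584) = ((96 + (35 + 1)*(-189)) + 14408)*((5 - ⅓*15) - 9584) = ((96 + 36*(-189)) + 14408)*((5 - 5) - 9584) = ((96 - 6804) + 14408)*(0 - 9584) = (-6708 + 14408)*(-9584) = 7700*(-9584) = -73796800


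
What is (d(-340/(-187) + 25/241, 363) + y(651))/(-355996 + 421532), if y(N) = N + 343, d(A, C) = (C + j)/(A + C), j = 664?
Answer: 74178933/4876926976 ≈ 0.015210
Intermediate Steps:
d(A, C) = (664 + C)/(A + C) (d(A, C) = (C + 664)/(A + C) = (664 + C)/(A + C))
y(N) = 343 + N
(d(-340/(-187) + 25/241, 363) + y(651))/(-355996 + 421532) = ((664 + 363)/((-340/(-187) + 25/241) + 363) + (343 + 651))/(-355996 + 421532) = (1027/((-340*(-1/187) + 25*(1/241)) + 363) + 994)/65536 = (1027/((20/11 + 25/241) + 363) + 994)*(1/65536) = (1027/(5095/2651 + 363) + 994)*(1/65536) = (1027/(967408/2651) + 994)*(1/65536) = ((2651/967408)*1027 + 994)*(1/65536) = (209429/74416 + 994)*(1/65536) = (74178933/74416)*(1/65536) = 74178933/4876926976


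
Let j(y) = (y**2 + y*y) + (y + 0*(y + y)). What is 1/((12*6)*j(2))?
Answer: 1/720 ≈ 0.0013889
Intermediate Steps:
j(y) = y + 2*y**2 (j(y) = (y**2 + y**2) + (y + 0*(2*y)) = 2*y**2 + (y + 0) = 2*y**2 + y = y + 2*y**2)
1/((12*6)*j(2)) = 1/((12*6)*(2*(1 + 2*2))) = 1/(72*(2*(1 + 4))) = 1/(72*(2*5)) = 1/(72*10) = 1/720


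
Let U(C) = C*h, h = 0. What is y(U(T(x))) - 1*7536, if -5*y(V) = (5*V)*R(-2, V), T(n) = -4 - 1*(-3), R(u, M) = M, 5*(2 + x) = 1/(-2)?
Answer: -7536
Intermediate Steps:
x = -21/10 (x = -2 + (⅕)/(-2) = -2 + (⅕)*(-½) = -2 - ⅒ = -21/10 ≈ -2.1000)
T(n) = -1 (T(n) = -4 + 3 = -1)
U(C) = 0 (U(C) = C*0 = 0)
y(V) = -V² (y(V) = -5*V*V/5 = -V²)
y(U(T(x))) - 1*7536 = -1*0² - 1*7536 = -1*0 - 7536 = 0 - 7536 = -7536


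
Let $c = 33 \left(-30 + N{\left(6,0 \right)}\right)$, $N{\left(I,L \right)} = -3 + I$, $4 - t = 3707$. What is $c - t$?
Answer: $2812$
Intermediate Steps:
$t = -3703$ ($t = 4 - 3707 = -3703$)
$c = -891$ ($c = 33 \left(-30 + \left(-3 + 6\right)\right) = 33 \left(-30 + 3\right) = 33 \left(-27\right) = -891$)
$c - t = -891 - -3703 = -891 + 3703 = 2812$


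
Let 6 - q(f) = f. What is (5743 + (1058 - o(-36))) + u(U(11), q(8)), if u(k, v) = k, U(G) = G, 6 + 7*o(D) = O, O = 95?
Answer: 47595/7 ≈ 6799.3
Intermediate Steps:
o(D) = 89/7 (o(D) = -6/7 + (⅐)*95 = -6/7 + 95/7 = 89/7)
q(f) = 6 - f
(5743 + (1058 - o(-36))) + u(U(11), q(8)) = (5743 + (1058 - 1*89/7)) + 11 = (5743 + (1058 - 89/7)) + 11 = (5743 + 7317/7) + 11 = 47518/7 + 11 = 47595/7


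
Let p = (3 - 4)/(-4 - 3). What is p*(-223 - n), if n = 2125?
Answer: -2348/7 ≈ -335.43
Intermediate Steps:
p = ⅐ (p = -1/(-7) = -1*(-⅐) = ⅐ ≈ 0.14286)
p*(-223 - n) = (-223 - 1*2125)/7 = (-223 - 2125)/7 = (⅐)*(-2348) = -2348/7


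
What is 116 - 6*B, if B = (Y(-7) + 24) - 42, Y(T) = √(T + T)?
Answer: 224 - 6*I*√14 ≈ 224.0 - 22.45*I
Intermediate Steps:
Y(T) = √2*√T (Y(T) = √(2*T) = √2*√T)
B = -18 + I*√14 (B = (√2*√(-7) + 24) - 42 = (√2*(I*√7) + 24) - 42 = (I*√14 + 24) - 42 = (24 + I*√14) - 42 = -18 + I*√14 ≈ -18.0 + 3.7417*I)
116 - 6*B = 116 - 6*(-18 + I*√14) = 116 + (108 - 6*I*√14) = 224 - 6*I*√14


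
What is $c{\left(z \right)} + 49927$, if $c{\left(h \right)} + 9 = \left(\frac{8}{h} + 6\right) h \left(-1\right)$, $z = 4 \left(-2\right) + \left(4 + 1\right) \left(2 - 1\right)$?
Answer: $49928$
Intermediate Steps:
$z = -3$ ($z = -8 + 5 \cdot 1 = -8 + 5 = -3$)
$c{\left(h \right)} = -9 - h \left(6 + \frac{8}{h}\right)$ ($c{\left(h \right)} = -9 + \left(\frac{8}{h} + 6\right) h \left(-1\right) = -9 + \left(6 + \frac{8}{h}\right) \left(- h\right) = -9 - h \left(6 + \frac{8}{h}\right)$)
$c{\left(z \right)} + 49927 = \left(-17 - -18\right) + 49927 = \left(-17 + 18\right) + 49927 = 1 + 49927 = 49928$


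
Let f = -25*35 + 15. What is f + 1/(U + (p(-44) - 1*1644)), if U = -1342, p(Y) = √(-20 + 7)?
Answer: -7667942726/8916209 - I*√13/8916209 ≈ -860.0 - 4.0438e-7*I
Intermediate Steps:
p(Y) = I*√13 (p(Y) = √(-13) = I*√13)
f = -860 (f = -875 + 15 = -860)
f + 1/(U + (p(-44) - 1*1644)) = -860 + 1/(-1342 + (I*√13 - 1*1644)) = -860 + 1/(-1342 + (I*√13 - 1644)) = -860 + 1/(-1342 + (-1644 + I*√13)) = -860 + 1/(-2986 + I*√13)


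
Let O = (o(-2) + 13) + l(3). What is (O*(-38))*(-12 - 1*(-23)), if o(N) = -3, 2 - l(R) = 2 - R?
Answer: -5434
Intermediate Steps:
l(R) = R (l(R) = 2 - (2 - R) = 2 + (-2 + R) = R)
O = 13 (O = (-3 + 13) + 3 = 10 + 3 = 13)
(O*(-38))*(-12 - 1*(-23)) = (13*(-38))*(-12 - 1*(-23)) = -494*(-12 + 23) = -494*11 = -5434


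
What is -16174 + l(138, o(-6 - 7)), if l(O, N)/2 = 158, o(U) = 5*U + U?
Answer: -15858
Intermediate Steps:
o(U) = 6*U
l(O, N) = 316 (l(O, N) = 2*158 = 316)
-16174 + l(138, o(-6 - 7)) = -16174 + 316 = -15858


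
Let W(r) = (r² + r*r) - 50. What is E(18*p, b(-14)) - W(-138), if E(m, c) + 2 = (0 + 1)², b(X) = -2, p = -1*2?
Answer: -38039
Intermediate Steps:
p = -2
W(r) = -50 + 2*r² (W(r) = (r² + r²) - 50 = 2*r² - 50 = -50 + 2*r²)
E(m, c) = -1 (E(m, c) = -2 + (0 + 1)² = -2 + 1² = -2 + 1 = -1)
E(18*p, b(-14)) - W(-138) = -1 - (-50 + 2*(-138)²) = -1 - (-50 + 2*19044) = -1 - (-50 + 38088) = -1 - 1*38038 = -1 - 38038 = -38039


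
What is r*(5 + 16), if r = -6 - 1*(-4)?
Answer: -42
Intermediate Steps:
r = -2 (r = -6 + 4 = -2)
r*(5 + 16) = -2*(5 + 16) = -2*21 = -42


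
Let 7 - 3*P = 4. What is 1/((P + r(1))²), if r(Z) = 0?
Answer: 1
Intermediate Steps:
P = 1 (P = 7/3 - ⅓*4 = 7/3 - 4/3 = 1)
1/((P + r(1))²) = 1/((1 + 0)²) = 1/(1²) = 1/1 = 1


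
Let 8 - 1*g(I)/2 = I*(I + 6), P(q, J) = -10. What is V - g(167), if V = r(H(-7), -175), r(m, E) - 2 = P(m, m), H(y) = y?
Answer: 57758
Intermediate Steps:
r(m, E) = -8 (r(m, E) = 2 - 10 = -8)
g(I) = 16 - 2*I*(6 + I) (g(I) = 16 - 2*I*(I + 6) = 16 - 2*I*(6 + I))
V = -8
V - g(167) = -8 - (16 - 12*167 - 2*167²) = -8 - (16 - 2004 - 2*27889) = -8 - (16 - 2004 - 55778) = -8 - 1*(-57766) = -8 + 57766 = 57758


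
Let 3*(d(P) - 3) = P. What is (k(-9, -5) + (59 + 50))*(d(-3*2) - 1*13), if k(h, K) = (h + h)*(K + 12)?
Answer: 204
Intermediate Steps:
d(P) = 3 + P/3
k(h, K) = 2*h*(12 + K) (k(h, K) = (2*h)*(12 + K) = 2*h*(12 + K))
(k(-9, -5) + (59 + 50))*(d(-3*2) - 1*13) = (2*(-9)*(12 - 5) + (59 + 50))*((3 + (-3*2)/3) - 1*13) = (2*(-9)*7 + 109)*((3 + (⅓)*(-6)) - 13) = (-126 + 109)*((3 - 2) - 13) = -17*(1 - 13) = -17*(-12) = 204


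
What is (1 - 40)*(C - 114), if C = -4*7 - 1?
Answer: 5577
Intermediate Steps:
C = -29 (C = -28 - 1 = -29)
(1 - 40)*(C - 114) = (1 - 40)*(-29 - 114) = -39*(-143) = 5577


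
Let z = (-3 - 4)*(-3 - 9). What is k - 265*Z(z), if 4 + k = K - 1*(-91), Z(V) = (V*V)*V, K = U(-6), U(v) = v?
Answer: -157066479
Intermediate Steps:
K = -6
z = 84 (z = -7*(-12) = 84)
Z(V) = V³ (Z(V) = V²*V = V³)
k = 81 (k = -4 + (-6 - 1*(-91)) = -4 + (-6 + 91) = -4 + 85 = 81)
k - 265*Z(z) = 81 - 265*84³ = 81 - 265*592704 = 81 - 157066560 = -157066479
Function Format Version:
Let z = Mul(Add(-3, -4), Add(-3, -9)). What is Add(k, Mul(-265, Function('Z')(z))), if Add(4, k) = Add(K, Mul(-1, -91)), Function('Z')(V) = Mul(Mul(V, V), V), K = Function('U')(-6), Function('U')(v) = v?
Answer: -157066479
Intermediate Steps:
K = -6
z = 84 (z = Mul(-7, -12) = 84)
Function('Z')(V) = Pow(V, 3) (Function('Z')(V) = Mul(Pow(V, 2), V) = Pow(V, 3))
k = 81 (k = Add(-4, Add(-6, Mul(-1, -91))) = Add(-4, Add(-6, 91)) = Add(-4, 85) = 81)
Add(k, Mul(-265, Function('Z')(z))) = Add(81, Mul(-265, Pow(84, 3))) = Add(81, Mul(-265, 592704)) = Add(81, -157066560) = -157066479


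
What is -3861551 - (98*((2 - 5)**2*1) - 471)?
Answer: -3861962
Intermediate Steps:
-3861551 - (98*((2 - 5)**2*1) - 471) = -3861551 - (98*((-3)**2*1) - 471) = -3861551 - (98*(9*1) - 471) = -3861551 - (98*9 - 471) = -3861551 - (882 - 471) = -3861551 - 1*411 = -3861551 - 411 = -3861962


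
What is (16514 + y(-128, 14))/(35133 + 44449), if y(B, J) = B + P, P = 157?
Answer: 16543/79582 ≈ 0.20787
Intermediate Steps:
y(B, J) = 157 + B (y(B, J) = B + 157 = 157 + B)
(16514 + y(-128, 14))/(35133 + 44449) = (16514 + (157 - 128))/(35133 + 44449) = (16514 + 29)/79582 = 16543*(1/79582) = 16543/79582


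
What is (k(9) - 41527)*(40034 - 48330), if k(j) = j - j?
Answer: 344507992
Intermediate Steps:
k(j) = 0
(k(9) - 41527)*(40034 - 48330) = (0 - 41527)*(40034 - 48330) = -41527*(-8296) = 344507992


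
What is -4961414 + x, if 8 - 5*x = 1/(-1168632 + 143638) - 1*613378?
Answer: -4959676187579/1024994 ≈ -4.8387e+6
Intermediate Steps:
x = 125743393937/1024994 (x = 8/5 - (1/(-1168632 + 143638) - 1*613378)/5 = 8/5 - (1/(-1024994) - 613378)/5 = 8/5 - (-1/1024994 - 613378)/5 = 8/5 - 1/5*(-628708769733/1024994) = 8/5 + 628708769733/5124970 = 125743393937/1024994 ≈ 1.2268e+5)
-4961414 + x = -4961414 + 125743393937/1024994 = -4959676187579/1024994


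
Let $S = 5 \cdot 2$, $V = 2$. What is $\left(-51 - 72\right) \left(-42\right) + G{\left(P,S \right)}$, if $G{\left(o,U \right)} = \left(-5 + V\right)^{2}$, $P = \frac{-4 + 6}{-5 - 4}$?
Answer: $5175$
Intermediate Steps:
$P = - \frac{2}{9}$ ($P = \frac{2}{-9} = 2 \left(- \frac{1}{9}\right) = - \frac{2}{9} \approx -0.22222$)
$S = 10$
$G{\left(o,U \right)} = 9$ ($G{\left(o,U \right)} = \left(-5 + 2\right)^{2} = \left(-3\right)^{2} = 9$)
$\left(-51 - 72\right) \left(-42\right) + G{\left(P,S \right)} = \left(-51 - 72\right) \left(-42\right) + 9 = \left(-123\right) \left(-42\right) + 9 = 5166 + 9 = 5175$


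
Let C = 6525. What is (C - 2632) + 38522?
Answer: 42415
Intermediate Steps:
(C - 2632) + 38522 = (6525 - 2632) + 38522 = 3893 + 38522 = 42415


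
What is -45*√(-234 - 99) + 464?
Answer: 464 - 135*I*√37 ≈ 464.0 - 821.17*I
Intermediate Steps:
-45*√(-234 - 99) + 464 = -135*I*√37 + 464 = 464 - 135*I*√37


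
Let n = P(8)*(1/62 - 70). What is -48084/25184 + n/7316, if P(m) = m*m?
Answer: -900125431/356976904 ≈ -2.5215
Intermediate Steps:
P(m) = m**2
n = -138848/31 (n = 8**2*(1/62 - 70) = 64*(1/62 - 70) = 64*(-4339/62) = -138848/31 ≈ -4479.0)
-48084/25184 + n/7316 = -48084/25184 - 138848/31/7316 = -48084*1/25184 - 138848/31*1/7316 = -12021/6296 - 34712/56699 = -900125431/356976904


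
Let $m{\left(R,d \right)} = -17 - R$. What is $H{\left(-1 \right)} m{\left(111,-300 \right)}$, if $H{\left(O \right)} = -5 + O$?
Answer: $768$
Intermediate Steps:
$H{\left(-1 \right)} m{\left(111,-300 \right)} = \left(-5 - 1\right) \left(-17 - 111\right) = - 6 \left(-17 - 111\right) = \left(-6\right) \left(-128\right) = 768$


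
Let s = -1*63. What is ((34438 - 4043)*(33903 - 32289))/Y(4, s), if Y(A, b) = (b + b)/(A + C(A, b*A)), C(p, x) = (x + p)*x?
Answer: -511015937500/21 ≈ -2.4334e+10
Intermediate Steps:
C(p, x) = x*(p + x) (C(p, x) = (p + x)*x = x*(p + x))
s = -63
Y(A, b) = 2*b/(A + A*b*(A + A*b)) (Y(A, b) = (b + b)/(A + (b*A)*(A + b*A)) = (2*b)/(A + (A*b)*(A + A*b)) = (2*b)/(A + A*b*(A + A*b)) = 2*b/(A + A*b*(A + A*b)))
((34438 - 4043)*(33903 - 32289))/Y(4, s) = ((34438 - 4043)*(33903 - 32289))/((2*(-63)/(4*(1 + 4*(-63)*(1 - 63))))) = (30395*1614)/((2*(-63)*(¼)/(1 + 4*(-63)*(-62)))) = 49057530/((2*(-63)*(¼)/(1 + 15624))) = 49057530/((2*(-63)*(¼)/15625)) = 49057530/((2*(-63)*(¼)*(1/15625))) = 49057530/(-63/31250) = 49057530*(-31250/63) = -511015937500/21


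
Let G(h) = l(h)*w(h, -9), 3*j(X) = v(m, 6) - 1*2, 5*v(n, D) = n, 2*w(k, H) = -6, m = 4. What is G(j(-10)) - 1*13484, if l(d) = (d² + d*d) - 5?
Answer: -336749/25 ≈ -13470.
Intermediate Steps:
w(k, H) = -3 (w(k, H) = (½)*(-6) = -3)
v(n, D) = n/5
l(d) = -5 + 2*d² (l(d) = (d² + d²) - 5 = 2*d² - 5 = -5 + 2*d²)
j(X) = -⅖ (j(X) = ((⅕)*4 - 1*2)/3 = (⅘ - 2)/3 = (⅓)*(-6/5) = -⅖)
G(h) = 15 - 6*h² (G(h) = (-5 + 2*h²)*(-3) = 15 - 6*h²)
G(j(-10)) - 1*13484 = (15 - 6*(-⅖)²) - 1*13484 = (15 - 6*4/25) - 13484 = (15 - 24/25) - 13484 = 351/25 - 13484 = -336749/25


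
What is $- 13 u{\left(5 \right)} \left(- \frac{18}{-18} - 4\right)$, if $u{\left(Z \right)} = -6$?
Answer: $-234$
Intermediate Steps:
$- 13 u{\left(5 \right)} \left(- \frac{18}{-18} - 4\right) = \left(-13\right) \left(-6\right) \left(- \frac{18}{-18} - 4\right) = 78 \left(\left(-18\right) \left(- \frac{1}{18}\right) - 4\right) = 78 \left(1 - 4\right) = 78 \left(-3\right) = -234$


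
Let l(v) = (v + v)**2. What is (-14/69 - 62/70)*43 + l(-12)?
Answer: 1277993/2415 ≈ 529.19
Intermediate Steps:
l(v) = 4*v**2 (l(v) = (2*v)**2 = 4*v**2)
(-14/69 - 62/70)*43 + l(-12) = (-14/69 - 62/70)*43 + 4*(-12)**2 = (-14*1/69 - 62*1/70)*43 + 4*144 = (-14/69 - 31/35)*43 + 576 = -2629/2415*43 + 576 = -113047/2415 + 576 = 1277993/2415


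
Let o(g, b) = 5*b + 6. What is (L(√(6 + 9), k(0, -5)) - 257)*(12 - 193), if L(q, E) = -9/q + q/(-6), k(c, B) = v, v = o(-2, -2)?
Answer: 46517 + 4163*√15/30 ≈ 47054.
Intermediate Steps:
o(g, b) = 6 + 5*b
v = -4 (v = 6 + 5*(-2) = 6 - 10 = -4)
k(c, B) = -4
L(q, E) = -9/q - q/6 (L(q, E) = -9/q + q*(-⅙) = -9/q - q/6)
(L(√(6 + 9), k(0, -5)) - 257)*(12 - 193) = ((-9/√(6 + 9) - √(6 + 9)/6) - 257)*(12 - 193) = ((-9*√15/15 - √15/6) - 257)*(-181) = ((-3*√15/5 - √15/6) - 257)*(-181) = (-23*√15/30 - 257)*(-181) = (-257 - 23*√15/30)*(-181) = 46517 + 4163*√15/30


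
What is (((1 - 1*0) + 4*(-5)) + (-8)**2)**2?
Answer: 2025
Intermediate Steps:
(((1 - 1*0) + 4*(-5)) + (-8)**2)**2 = (((1 + 0) - 20) + 64)**2 = ((1 - 20) + 64)**2 = (-19 + 64)**2 = 45**2 = 2025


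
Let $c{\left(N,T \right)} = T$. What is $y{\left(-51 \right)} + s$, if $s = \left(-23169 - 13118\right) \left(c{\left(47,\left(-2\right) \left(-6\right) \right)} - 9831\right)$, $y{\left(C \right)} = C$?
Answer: $356302002$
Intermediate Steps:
$s = 356302053$ ($s = \left(-23169 - 13118\right) \left(\left(-2\right) \left(-6\right) - 9831\right) = - 36287 \left(12 - 9831\right) = \left(-36287\right) \left(-9819\right) = 356302053$)
$y{\left(-51 \right)} + s = -51 + 356302053 = 356302002$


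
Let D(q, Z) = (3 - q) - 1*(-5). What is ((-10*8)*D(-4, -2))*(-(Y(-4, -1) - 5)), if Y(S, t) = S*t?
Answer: -960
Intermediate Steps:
D(q, Z) = 8 - q (D(q, Z) = (3 - q) + 5 = 8 - q)
((-10*8)*D(-4, -2))*(-(Y(-4, -1) - 5)) = ((-10*8)*(8 - 1*(-4)))*(-(-4*(-1) - 5)) = (-80*(8 + 4))*(-(4 - 5)) = (-80*12)*(-1*(-1)) = -960*1 = -960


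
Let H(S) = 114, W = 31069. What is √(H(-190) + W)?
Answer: √31183 ≈ 176.59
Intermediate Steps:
√(H(-190) + W) = √(114 + 31069) = √31183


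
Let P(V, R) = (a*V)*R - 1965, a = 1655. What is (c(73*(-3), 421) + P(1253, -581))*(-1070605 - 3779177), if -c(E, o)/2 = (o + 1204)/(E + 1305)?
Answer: 1057612811512831210/181 ≈ 5.8432e+15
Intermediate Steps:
P(V, R) = -1965 + 1655*R*V (P(V, R) = (1655*V)*R - 1965 = 1655*R*V - 1965 = -1965 + 1655*R*V)
c(E, o) = -2*(1204 + o)/(1305 + E) (c(E, o) = -2*(o + 1204)/(E + 1305) = -2*(1204 + o)/(1305 + E))
(c(73*(-3), 421) + P(1253, -581))*(-1070605 - 3779177) = (2*(-1204 - 1*421)/(1305 + 73*(-3)) + (-1965 + 1655*(-581)*1253))*(-1070605 - 3779177) = (2*(-1204 - 421)/(1305 - 219) + (-1965 - 1204828415))*(-4849782) = (2*(-1625)/1086 - 1204830380)*(-4849782) = (2*(1/1086)*(-1625) - 1204830380)*(-4849782) = (-1625/543 - 1204830380)*(-4849782) = -654222897965/543*(-4849782) = 1057612811512831210/181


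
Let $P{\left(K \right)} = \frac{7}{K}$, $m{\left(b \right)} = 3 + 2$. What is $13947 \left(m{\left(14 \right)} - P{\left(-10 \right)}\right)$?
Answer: $\frac{794979}{10} \approx 79498.0$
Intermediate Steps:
$m{\left(b \right)} = 5$
$13947 \left(m{\left(14 \right)} - P{\left(-10 \right)}\right) = 13947 \left(5 - \frac{7}{-10}\right) = 13947 \left(5 - 7 \left(- \frac{1}{10}\right)\right) = 13947 \left(5 - - \frac{7}{10}\right) = 13947 \left(5 + \frac{7}{10}\right) = 13947 \cdot \frac{57}{10} = \frac{794979}{10}$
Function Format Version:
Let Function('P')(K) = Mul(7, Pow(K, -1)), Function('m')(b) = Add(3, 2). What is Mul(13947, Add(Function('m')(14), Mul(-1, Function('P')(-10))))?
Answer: Rational(794979, 10) ≈ 79498.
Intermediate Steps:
Function('m')(b) = 5
Mul(13947, Add(Function('m')(14), Mul(-1, Function('P')(-10)))) = Mul(13947, Add(5, Mul(-1, Mul(7, Pow(-10, -1))))) = Mul(13947, Add(5, Mul(-1, Mul(7, Rational(-1, 10))))) = Mul(13947, Add(5, Mul(-1, Rational(-7, 10)))) = Mul(13947, Add(5, Rational(7, 10))) = Mul(13947, Rational(57, 10)) = Rational(794979, 10)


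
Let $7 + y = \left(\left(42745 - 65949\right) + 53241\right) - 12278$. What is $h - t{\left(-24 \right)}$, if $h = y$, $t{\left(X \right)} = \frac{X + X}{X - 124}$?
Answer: $\frac{656812}{37} \approx 17752.0$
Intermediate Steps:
$y = 17752$ ($y = -7 + \left(\left(\left(42745 - 65949\right) + 53241\right) - 12278\right) = -7 + \left(\left(-23204 + 53241\right) - 12278\right) = -7 + \left(30037 - 12278\right) = -7 + 17759 = 17752$)
$t{\left(X \right)} = \frac{2 X}{-124 + X}$
$h = 17752$
$h - t{\left(-24 \right)} = 17752 - 2 \left(-24\right) \frac{1}{-124 - 24} = 17752 - 2 \left(-24\right) \frac{1}{-148} = 17752 - 2 \left(-24\right) \left(- \frac{1}{148}\right) = 17752 - \frac{12}{37} = \frac{656812}{37}$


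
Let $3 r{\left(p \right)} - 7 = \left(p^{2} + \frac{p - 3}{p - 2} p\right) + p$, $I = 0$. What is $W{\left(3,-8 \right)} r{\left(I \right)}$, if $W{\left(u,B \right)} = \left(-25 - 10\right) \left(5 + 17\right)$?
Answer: $- \frac{5390}{3} \approx -1796.7$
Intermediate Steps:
$r{\left(p \right)} = \frac{7}{3} + \frac{p}{3} + \frac{p^{2}}{3} + \frac{p \left(-3 + p\right)}{3 \left(-2 + p\right)}$ ($r{\left(p \right)} = \frac{7}{3} + \frac{\left(p^{2} + \frac{p - 3}{p - 2} p\right) + p}{3} = \frac{7}{3} + \frac{\left(p^{2} + \frac{-3 + p}{-2 + p} p\right) + p}{3} = \frac{7}{3} + \frac{\left(p^{2} + \frac{p \left(-3 + p\right)}{-2 + p}\right) + p}{3} = \frac{7}{3} + \frac{p + p^{2} + \frac{p \left(-3 + p\right)}{-2 + p}}{3} = \frac{7}{3} + \left(\frac{p}{3} + \frac{p^{2}}{3} + \frac{p \left(-3 + p\right)}{3 \left(-2 + p\right)}\right) = \frac{7}{3} + \frac{p}{3} + \frac{p^{2}}{3} + \frac{p \left(-3 + p\right)}{3 \left(-2 + p\right)}$)
$W{\left(u,B \right)} = -770$ ($W{\left(u,B \right)} = \left(-35\right) 22 = -770$)
$W{\left(3,-8 \right)} r{\left(I \right)} = - 770 \frac{-14 + 0^{3} + 2 \cdot 0}{3 \left(-2 + 0\right)} = - 770 \frac{-14 + 0 + 0}{3 \left(-2\right)} = - 770 \cdot \frac{1}{3} \left(- \frac{1}{2}\right) \left(-14\right) = \left(-770\right) \frac{7}{3} = - \frac{5390}{3}$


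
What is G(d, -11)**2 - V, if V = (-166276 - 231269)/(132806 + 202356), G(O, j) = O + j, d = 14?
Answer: 3414003/335162 ≈ 10.186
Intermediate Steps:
V = -397545/335162 ≈ -1.1861
G(d, -11)**2 - V = (14 - 11)**2 - 1*(-397545/335162) = 3**2 + 397545/335162 = 9 + 397545/335162 = 3414003/335162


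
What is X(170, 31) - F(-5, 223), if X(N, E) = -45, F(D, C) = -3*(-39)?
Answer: -162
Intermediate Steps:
F(D, C) = 117
X(170, 31) - F(-5, 223) = -45 - 1*117 = -45 - 117 = -162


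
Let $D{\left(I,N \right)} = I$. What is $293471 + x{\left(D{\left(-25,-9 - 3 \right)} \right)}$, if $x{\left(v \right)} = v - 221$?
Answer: $293225$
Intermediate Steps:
$x{\left(v \right)} = -221 + v$
$293471 + x{\left(D{\left(-25,-9 - 3 \right)} \right)} = 293471 - 246 = 293225$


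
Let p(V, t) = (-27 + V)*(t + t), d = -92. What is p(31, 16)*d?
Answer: -11776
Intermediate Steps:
p(V, t) = 2*t*(-27 + V) (p(V, t) = (-27 + V)*(2*t) = 2*t*(-27 + V))
p(31, 16)*d = (2*16*(-27 + 31))*(-92) = (2*16*4)*(-92) = 128*(-92) = -11776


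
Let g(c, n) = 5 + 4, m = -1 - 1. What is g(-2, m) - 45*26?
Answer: -1161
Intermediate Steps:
m = -2
g(c, n) = 9
g(-2, m) - 45*26 = 9 - 45*26 = 9 - 1170 = -1161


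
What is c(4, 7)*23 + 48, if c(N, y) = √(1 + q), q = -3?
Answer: 48 + 23*I*√2 ≈ 48.0 + 32.527*I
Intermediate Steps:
c(N, y) = I*√2 (c(N, y) = √(1 - 3) = √(-2) = I*√2)
c(4, 7)*23 + 48 = (I*√2)*23 + 48 = 23*I*√2 + 48 = 48 + 23*I*√2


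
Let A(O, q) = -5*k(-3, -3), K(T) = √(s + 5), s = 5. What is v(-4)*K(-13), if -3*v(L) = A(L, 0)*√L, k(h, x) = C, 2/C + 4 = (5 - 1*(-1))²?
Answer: 5*I*√10/24 ≈ 0.65881*I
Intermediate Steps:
C = 1/16 (C = 2/(-4 + (5 - 1*(-1))²) = 2/(-4 + (5 + 1)²) = 2/(-4 + 6²) = 2/(-4 + 36) = 2/32 = 2*(1/32) = 1/16 ≈ 0.062500)
k(h, x) = 1/16
K(T) = √10 (K(T) = √(5 + 5) = √10)
A(O, q) = -5/16 (A(O, q) = -5*1/16 = -5/16)
v(L) = 5*√L/48 (v(L) = -(-5)*√L/48 = 5*√L/48)
v(-4)*K(-13) = (5*√(-4)/48)*√10 = (5*(2*I)/48)*√10 = (5*I/24)*√10 = 5*I*√10/24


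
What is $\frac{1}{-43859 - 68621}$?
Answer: $- \frac{1}{112480} \approx -8.8905 \cdot 10^{-6}$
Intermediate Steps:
$\frac{1}{-43859 - 68621} = \frac{1}{-112480} = - \frac{1}{112480}$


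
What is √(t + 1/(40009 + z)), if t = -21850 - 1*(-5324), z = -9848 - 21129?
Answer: 9*I*√4160931758/4516 ≈ 128.55*I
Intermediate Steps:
z = -30977
t = -16526 (t = -21850 + 5324 = -16526)
√(t + 1/(40009 + z)) = √(-16526 + 1/(40009 - 30977)) = √(-16526 + 1/9032) = √(-149262831/9032) = 9*I*√4160931758/4516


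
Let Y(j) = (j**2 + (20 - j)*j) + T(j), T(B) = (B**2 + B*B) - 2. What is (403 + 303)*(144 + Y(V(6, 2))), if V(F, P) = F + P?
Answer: 303580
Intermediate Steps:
T(B) = -2 + 2*B**2 (T(B) = (B**2 + B**2) - 2 = 2*B**2 - 2 = -2 + 2*B**2)
Y(j) = -2 + 3*j**2 + j*(20 - j) (Y(j) = (j**2 + (20 - j)*j) + (-2 + 2*j**2) = (j**2 + j*(20 - j)) + (-2 + 2*j**2) = -2 + 3*j**2 + j*(20 - j))
(403 + 303)*(144 + Y(V(6, 2))) = (403 + 303)*(144 + (-2 + 2*(6 + 2)**2 + 20*(6 + 2))) = 706*(144 + (-2 + 2*8**2 + 20*8)) = 706*(144 + (-2 + 2*64 + 160)) = 706*(144 + (-2 + 128 + 160)) = 706*(144 + 286) = 706*430 = 303580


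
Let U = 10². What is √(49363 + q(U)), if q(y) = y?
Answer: √49463 ≈ 222.40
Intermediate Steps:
U = 100
√(49363 + q(U)) = √(49363 + 100) = √49463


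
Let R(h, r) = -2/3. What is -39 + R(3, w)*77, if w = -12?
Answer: -271/3 ≈ -90.333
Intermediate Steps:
R(h, r) = -2/3 (R(h, r) = -2*1/3 = -2/3)
-39 + R(3, w)*77 = -39 - 2/3*77 = -39 - 154/3 = -271/3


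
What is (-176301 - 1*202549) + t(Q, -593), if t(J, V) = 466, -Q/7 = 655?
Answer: -378384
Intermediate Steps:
Q = -4585 (Q = -7*655 = -4585)
(-176301 - 1*202549) + t(Q, -593) = (-176301 - 1*202549) + 466 = (-176301 - 202549) + 466 = -378850 + 466 = -378384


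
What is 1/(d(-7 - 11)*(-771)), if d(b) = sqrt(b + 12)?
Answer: I*sqrt(6)/4626 ≈ 0.00052951*I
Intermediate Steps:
d(b) = sqrt(12 + b)
1/(d(-7 - 11)*(-771)) = 1/(sqrt(12 + (-7 - 11))*(-771)) = 1/(sqrt(12 - 18)*(-771)) = 1/(sqrt(-6)*(-771)) = 1/((I*sqrt(6))*(-771)) = 1/(-771*I*sqrt(6)) = I*sqrt(6)/4626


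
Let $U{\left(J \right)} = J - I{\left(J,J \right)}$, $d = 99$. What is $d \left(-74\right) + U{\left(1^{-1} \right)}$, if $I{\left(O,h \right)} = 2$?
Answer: $-7327$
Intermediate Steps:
$U{\left(J \right)} = -2 + J$ ($U{\left(J \right)} = J - 2 = -2 + J$)
$d \left(-74\right) + U{\left(1^{-1} \right)} = 99 \left(-74\right) - \left(2 - 1^{-1}\right) = -7326 + \left(-2 + 1\right) = -7326 - 1 = -7327$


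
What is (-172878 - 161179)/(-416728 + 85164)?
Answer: 334057/331564 ≈ 1.0075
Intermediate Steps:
(-172878 - 161179)/(-416728 + 85164) = -334057/(-331564) = -334057*(-1/331564) = 334057/331564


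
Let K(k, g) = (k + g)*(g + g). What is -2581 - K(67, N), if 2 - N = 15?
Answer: -1177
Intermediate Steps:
N = -13 (N = 2 - 1*15 = 2 - 15 = -13)
K(k, g) = 2*g*(g + k) (K(k, g) = (g + k)*(2*g) = 2*g*(g + k))
-2581 - K(67, N) = -2581 - 2*(-13)*(-13 + 67) = -2581 - 2*(-13)*54 = -2581 - 1*(-1404) = -2581 + 1404 = -1177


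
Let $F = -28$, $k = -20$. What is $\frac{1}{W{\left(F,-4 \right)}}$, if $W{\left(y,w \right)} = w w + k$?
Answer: $- \frac{1}{4} \approx -0.25$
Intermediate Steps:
$W{\left(y,w \right)} = -20 + w^{2}$ ($W{\left(y,w \right)} = w w - 20 = w^{2} - 20 = -20 + w^{2}$)
$\frac{1}{W{\left(F,-4 \right)}} = \frac{1}{-20 + \left(-4\right)^{2}} = \frac{1}{-20 + 16} = \frac{1}{-4} = - \frac{1}{4}$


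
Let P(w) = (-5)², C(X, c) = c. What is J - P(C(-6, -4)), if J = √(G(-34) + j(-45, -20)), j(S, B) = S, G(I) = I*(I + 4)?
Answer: -25 + 5*√39 ≈ 6.2250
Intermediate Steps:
G(I) = I*(4 + I)
J = 5*√39 (J = √(-34*(4 - 34) - 45) = √(-34*(-30) - 45) = √(1020 - 45) = √975 = 5*√39 ≈ 31.225)
P(w) = 25
J - P(C(-6, -4)) = 5*√39 - 1*25 = 5*√39 - 25 = -25 + 5*√39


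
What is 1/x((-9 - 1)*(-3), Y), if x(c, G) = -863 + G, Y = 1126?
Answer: 1/263 ≈ 0.0038023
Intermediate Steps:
1/x((-9 - 1)*(-3), Y) = 1/(-863 + 1126) = 1/263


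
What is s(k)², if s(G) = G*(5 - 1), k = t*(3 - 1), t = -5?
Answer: 1600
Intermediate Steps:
k = -10 (k = -5*(3 - 1) = -5*2 = -10)
s(G) = 4*G (s(G) = G*4 = 4*G)
s(k)² = (4*(-10))² = (-40)² = 1600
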